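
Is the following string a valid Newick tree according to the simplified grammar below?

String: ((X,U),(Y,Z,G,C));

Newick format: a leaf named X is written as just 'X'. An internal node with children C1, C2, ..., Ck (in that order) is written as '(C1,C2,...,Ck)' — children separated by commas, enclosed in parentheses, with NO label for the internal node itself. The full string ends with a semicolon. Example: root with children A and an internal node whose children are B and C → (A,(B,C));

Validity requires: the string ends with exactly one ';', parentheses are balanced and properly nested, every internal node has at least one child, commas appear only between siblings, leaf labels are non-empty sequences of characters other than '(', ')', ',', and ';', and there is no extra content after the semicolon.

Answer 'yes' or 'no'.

Input: ((X,U),(Y,Z,G,C));
Paren balance: 3 '(' vs 3 ')' OK
Ends with single ';': True
Full parse: OK
Valid: True

Answer: yes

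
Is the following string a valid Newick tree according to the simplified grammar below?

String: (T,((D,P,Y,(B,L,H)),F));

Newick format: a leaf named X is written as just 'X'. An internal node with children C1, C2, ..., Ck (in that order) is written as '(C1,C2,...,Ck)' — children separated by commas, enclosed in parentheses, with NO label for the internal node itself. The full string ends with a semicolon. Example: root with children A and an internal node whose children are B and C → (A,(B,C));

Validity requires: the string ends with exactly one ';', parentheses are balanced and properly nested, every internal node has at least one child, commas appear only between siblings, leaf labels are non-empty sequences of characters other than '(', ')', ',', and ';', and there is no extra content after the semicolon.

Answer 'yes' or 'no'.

Input: (T,((D,P,Y,(B,L,H)),F));
Paren balance: 4 '(' vs 4 ')' OK
Ends with single ';': True
Full parse: OK
Valid: True

Answer: yes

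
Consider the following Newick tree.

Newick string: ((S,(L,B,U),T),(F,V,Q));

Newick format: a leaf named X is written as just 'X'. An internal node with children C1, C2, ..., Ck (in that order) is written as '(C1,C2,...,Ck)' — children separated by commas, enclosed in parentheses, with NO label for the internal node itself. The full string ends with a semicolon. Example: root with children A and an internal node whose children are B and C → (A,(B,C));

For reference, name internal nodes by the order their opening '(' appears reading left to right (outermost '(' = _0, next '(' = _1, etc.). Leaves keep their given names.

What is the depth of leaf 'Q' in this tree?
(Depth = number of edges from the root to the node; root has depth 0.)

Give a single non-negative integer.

Answer: 2

Derivation:
Newick: ((S,(L,B,U),T),(F,V,Q));
Naming internals by '(' encounter order: outermost '(' = _0, next = _1, ...
Query node: Q
Path from root: _0 -> _3 -> Q
Depth of Q: 2 (number of edges from root)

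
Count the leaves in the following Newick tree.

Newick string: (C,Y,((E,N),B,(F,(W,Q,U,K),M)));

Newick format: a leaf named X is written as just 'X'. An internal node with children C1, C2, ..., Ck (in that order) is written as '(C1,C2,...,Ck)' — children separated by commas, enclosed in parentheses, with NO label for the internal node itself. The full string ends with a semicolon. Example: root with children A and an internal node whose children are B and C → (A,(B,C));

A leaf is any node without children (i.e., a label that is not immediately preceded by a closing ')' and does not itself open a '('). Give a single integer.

Newick: (C,Y,((E,N),B,(F,(W,Q,U,K),M)));
Scan left-to-right; a leaf is any maximal label run not followed by '(':
  pos 1: leaf 'C' → count = 1
  pos 3: leaf 'Y' → count = 2
  pos 7: leaf 'E' → count = 3
  pos 9: leaf 'N' → count = 4
  pos 12: leaf 'B' → count = 5
  pos 15: leaf 'F' → count = 6
  pos 18: leaf 'W' → count = 7
  pos 20: leaf 'Q' → count = 8
  pos 22: leaf 'U' → count = 9
  pos 24: leaf 'K' → count = 10
  pos 27: leaf 'M' → count = 11
Total leaves: 11

Answer: 11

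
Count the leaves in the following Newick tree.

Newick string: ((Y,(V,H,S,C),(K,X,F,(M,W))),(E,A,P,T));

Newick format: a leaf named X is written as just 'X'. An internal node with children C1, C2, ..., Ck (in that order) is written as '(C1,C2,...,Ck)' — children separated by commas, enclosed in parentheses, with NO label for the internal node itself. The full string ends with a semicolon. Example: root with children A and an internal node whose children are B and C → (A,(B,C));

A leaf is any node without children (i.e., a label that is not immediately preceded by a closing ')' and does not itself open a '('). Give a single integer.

Newick: ((Y,(V,H,S,C),(K,X,F,(M,W))),(E,A,P,T));
Scan left-to-right; a leaf is any maximal label run not followed by '(':
  pos 2: leaf 'Y' → count = 1
  pos 5: leaf 'V' → count = 2
  pos 7: leaf 'H' → count = 3
  pos 9: leaf 'S' → count = 4
  pos 11: leaf 'C' → count = 5
  pos 15: leaf 'K' → count = 6
  pos 17: leaf 'X' → count = 7
  pos 19: leaf 'F' → count = 8
  pos 22: leaf 'M' → count = 9
  pos 24: leaf 'W' → count = 10
  pos 30: leaf 'E' → count = 11
  pos 32: leaf 'A' → count = 12
  pos 34: leaf 'P' → count = 13
  pos 36: leaf 'T' → count = 14
Total leaves: 14

Answer: 14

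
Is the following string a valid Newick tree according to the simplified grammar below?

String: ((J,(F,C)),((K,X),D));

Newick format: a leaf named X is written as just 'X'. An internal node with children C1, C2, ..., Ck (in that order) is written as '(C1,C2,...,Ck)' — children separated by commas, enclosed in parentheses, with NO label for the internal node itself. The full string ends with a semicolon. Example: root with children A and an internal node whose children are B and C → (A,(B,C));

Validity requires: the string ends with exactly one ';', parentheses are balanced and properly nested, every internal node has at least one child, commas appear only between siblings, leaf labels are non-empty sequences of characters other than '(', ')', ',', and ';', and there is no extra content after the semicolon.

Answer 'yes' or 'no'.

Input: ((J,(F,C)),((K,X),D));
Paren balance: 5 '(' vs 5 ')' OK
Ends with single ';': True
Full parse: OK
Valid: True

Answer: yes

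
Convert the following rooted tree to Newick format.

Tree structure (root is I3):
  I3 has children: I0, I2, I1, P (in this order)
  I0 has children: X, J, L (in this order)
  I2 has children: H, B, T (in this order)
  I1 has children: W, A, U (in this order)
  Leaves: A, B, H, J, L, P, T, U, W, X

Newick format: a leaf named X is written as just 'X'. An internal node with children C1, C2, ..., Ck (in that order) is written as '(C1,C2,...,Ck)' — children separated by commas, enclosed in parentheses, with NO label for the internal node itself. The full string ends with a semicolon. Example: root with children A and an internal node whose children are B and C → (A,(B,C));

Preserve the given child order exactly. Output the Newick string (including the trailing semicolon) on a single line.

internal I3 with children ['I0', 'I2', 'I1', 'P']
  internal I0 with children ['X', 'J', 'L']
    leaf 'X' → 'X'
    leaf 'J' → 'J'
    leaf 'L' → 'L'
  → '(X,J,L)'
  internal I2 with children ['H', 'B', 'T']
    leaf 'H' → 'H'
    leaf 'B' → 'B'
    leaf 'T' → 'T'
  → '(H,B,T)'
  internal I1 with children ['W', 'A', 'U']
    leaf 'W' → 'W'
    leaf 'A' → 'A'
    leaf 'U' → 'U'
  → '(W,A,U)'
  leaf 'P' → 'P'
→ '((X,J,L),(H,B,T),(W,A,U),P)'
Final: ((X,J,L),(H,B,T),(W,A,U),P);

Answer: ((X,J,L),(H,B,T),(W,A,U),P);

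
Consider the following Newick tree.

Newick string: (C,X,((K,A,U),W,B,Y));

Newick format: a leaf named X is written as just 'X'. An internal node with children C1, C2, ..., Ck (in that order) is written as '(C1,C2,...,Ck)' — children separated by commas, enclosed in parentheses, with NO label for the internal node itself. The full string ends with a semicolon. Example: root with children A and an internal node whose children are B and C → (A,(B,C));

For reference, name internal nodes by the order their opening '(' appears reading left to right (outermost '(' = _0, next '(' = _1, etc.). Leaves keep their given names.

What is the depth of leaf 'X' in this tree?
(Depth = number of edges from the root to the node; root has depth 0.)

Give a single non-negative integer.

Answer: 1

Derivation:
Newick: (C,X,((K,A,U),W,B,Y));
Naming internals by '(' encounter order: outermost '(' = _0, next = _1, ...
Query node: X
Path from root: _0 -> X
Depth of X: 1 (number of edges from root)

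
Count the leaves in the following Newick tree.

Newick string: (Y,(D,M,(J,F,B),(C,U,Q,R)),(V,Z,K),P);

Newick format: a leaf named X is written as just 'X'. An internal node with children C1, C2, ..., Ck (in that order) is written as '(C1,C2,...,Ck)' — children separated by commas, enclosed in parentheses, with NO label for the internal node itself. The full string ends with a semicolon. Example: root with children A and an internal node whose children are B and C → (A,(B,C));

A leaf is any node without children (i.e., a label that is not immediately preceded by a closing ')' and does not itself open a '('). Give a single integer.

Answer: 14

Derivation:
Newick: (Y,(D,M,(J,F,B),(C,U,Q,R)),(V,Z,K),P);
Scan left-to-right; a leaf is any maximal label run not followed by '(':
  pos 1: leaf 'Y' → count = 1
  pos 4: leaf 'D' → count = 2
  pos 6: leaf 'M' → count = 3
  pos 9: leaf 'J' → count = 4
  pos 11: leaf 'F' → count = 5
  pos 13: leaf 'B' → count = 6
  pos 17: leaf 'C' → count = 7
  pos 19: leaf 'U' → count = 8
  pos 21: leaf 'Q' → count = 9
  pos 23: leaf 'R' → count = 10
  pos 28: leaf 'V' → count = 11
  pos 30: leaf 'Z' → count = 12
  pos 32: leaf 'K' → count = 13
  pos 35: leaf 'P' → count = 14
Total leaves: 14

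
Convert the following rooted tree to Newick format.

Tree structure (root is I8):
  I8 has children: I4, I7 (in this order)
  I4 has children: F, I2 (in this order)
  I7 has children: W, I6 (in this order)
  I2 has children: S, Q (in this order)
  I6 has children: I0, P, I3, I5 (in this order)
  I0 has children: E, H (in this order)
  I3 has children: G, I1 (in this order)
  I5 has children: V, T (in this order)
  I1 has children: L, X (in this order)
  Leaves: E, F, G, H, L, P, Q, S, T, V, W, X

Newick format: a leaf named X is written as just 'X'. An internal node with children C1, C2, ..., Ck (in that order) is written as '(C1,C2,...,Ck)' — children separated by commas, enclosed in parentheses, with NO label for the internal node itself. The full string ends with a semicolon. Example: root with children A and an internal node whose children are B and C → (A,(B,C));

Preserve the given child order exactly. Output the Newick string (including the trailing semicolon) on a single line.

internal I8 with children ['I4', 'I7']
  internal I4 with children ['F', 'I2']
    leaf 'F' → 'F'
    internal I2 with children ['S', 'Q']
      leaf 'S' → 'S'
      leaf 'Q' → 'Q'
    → '(S,Q)'
  → '(F,(S,Q))'
  internal I7 with children ['W', 'I6']
    leaf 'W' → 'W'
    internal I6 with children ['I0', 'P', 'I3', 'I5']
      internal I0 with children ['E', 'H']
        leaf 'E' → 'E'
        leaf 'H' → 'H'
      → '(E,H)'
      leaf 'P' → 'P'
      internal I3 with children ['G', 'I1']
        leaf 'G' → 'G'
        internal I1 with children ['L', 'X']
          leaf 'L' → 'L'
          leaf 'X' → 'X'
        → '(L,X)'
      → '(G,(L,X))'
      internal I5 with children ['V', 'T']
        leaf 'V' → 'V'
        leaf 'T' → 'T'
      → '(V,T)'
    → '((E,H),P,(G,(L,X)),(V,T))'
  → '(W,((E,H),P,(G,(L,X)),(V,T)))'
→ '((F,(S,Q)),(W,((E,H),P,(G,(L,X)),(V,T))))'
Final: ((F,(S,Q)),(W,((E,H),P,(G,(L,X)),(V,T))));

Answer: ((F,(S,Q)),(W,((E,H),P,(G,(L,X)),(V,T))));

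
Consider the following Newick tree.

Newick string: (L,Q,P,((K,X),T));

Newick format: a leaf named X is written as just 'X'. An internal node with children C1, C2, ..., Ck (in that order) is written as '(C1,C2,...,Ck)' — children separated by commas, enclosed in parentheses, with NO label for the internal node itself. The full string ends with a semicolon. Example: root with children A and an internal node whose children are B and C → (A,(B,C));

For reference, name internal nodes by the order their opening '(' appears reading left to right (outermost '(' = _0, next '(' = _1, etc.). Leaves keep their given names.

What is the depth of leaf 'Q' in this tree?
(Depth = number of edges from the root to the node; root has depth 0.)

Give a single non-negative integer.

Newick: (L,Q,P,((K,X),T));
Naming internals by '(' encounter order: outermost '(' = _0, next = _1, ...
Query node: Q
Path from root: _0 -> Q
Depth of Q: 1 (number of edges from root)

Answer: 1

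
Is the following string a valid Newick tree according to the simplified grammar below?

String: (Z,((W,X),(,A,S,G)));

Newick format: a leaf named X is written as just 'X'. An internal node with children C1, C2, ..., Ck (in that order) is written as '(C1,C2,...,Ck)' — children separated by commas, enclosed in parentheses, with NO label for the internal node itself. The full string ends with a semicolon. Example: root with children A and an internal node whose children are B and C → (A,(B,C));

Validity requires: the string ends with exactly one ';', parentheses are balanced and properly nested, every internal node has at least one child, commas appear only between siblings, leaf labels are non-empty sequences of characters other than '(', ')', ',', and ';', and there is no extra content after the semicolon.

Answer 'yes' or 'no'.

Answer: no

Derivation:
Input: (Z,((W,X),(,A,S,G)));
Paren balance: 4 '(' vs 4 ')' OK
Ends with single ';': True
Full parse: FAILS (empty leaf label at pos 11)
Valid: False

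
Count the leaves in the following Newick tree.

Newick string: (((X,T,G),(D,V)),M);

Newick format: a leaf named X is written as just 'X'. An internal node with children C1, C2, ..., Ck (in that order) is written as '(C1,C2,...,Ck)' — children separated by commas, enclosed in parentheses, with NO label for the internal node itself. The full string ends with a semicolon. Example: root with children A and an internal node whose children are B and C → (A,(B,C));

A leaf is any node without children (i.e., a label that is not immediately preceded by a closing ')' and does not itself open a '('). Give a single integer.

Answer: 6

Derivation:
Newick: (((X,T,G),(D,V)),M);
Scan left-to-right; a leaf is any maximal label run not followed by '(':
  pos 3: leaf 'X' → count = 1
  pos 5: leaf 'T' → count = 2
  pos 7: leaf 'G' → count = 3
  pos 11: leaf 'D' → count = 4
  pos 13: leaf 'V' → count = 5
  pos 17: leaf 'M' → count = 6
Total leaves: 6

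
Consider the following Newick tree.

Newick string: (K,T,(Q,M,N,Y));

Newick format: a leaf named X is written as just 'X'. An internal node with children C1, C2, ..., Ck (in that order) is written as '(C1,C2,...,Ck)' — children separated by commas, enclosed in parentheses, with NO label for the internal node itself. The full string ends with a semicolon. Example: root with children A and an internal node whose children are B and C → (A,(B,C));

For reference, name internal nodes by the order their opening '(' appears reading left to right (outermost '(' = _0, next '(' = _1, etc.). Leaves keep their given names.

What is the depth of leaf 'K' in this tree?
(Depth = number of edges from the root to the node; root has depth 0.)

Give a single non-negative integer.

Newick: (K,T,(Q,M,N,Y));
Naming internals by '(' encounter order: outermost '(' = _0, next = _1, ...
Query node: K
Path from root: _0 -> K
Depth of K: 1 (number of edges from root)

Answer: 1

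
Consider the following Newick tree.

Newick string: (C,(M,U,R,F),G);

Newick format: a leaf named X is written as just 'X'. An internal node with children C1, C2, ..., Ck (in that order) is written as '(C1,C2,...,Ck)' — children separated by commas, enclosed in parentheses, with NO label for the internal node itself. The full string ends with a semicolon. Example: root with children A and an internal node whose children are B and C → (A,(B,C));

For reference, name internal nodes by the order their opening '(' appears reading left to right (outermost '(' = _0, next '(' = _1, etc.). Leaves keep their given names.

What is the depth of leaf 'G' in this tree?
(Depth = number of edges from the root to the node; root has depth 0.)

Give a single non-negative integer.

Newick: (C,(M,U,R,F),G);
Naming internals by '(' encounter order: outermost '(' = _0, next = _1, ...
Query node: G
Path from root: _0 -> G
Depth of G: 1 (number of edges from root)

Answer: 1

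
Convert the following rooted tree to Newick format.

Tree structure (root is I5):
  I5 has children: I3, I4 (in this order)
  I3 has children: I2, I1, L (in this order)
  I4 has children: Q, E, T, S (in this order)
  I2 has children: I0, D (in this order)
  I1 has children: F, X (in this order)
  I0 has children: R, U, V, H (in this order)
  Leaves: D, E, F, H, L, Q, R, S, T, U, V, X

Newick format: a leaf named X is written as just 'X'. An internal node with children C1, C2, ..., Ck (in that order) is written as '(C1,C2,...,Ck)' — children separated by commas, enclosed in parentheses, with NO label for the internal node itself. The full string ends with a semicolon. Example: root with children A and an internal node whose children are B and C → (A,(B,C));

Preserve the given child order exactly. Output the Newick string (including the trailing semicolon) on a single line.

Answer: ((((R,U,V,H),D),(F,X),L),(Q,E,T,S));

Derivation:
internal I5 with children ['I3', 'I4']
  internal I3 with children ['I2', 'I1', 'L']
    internal I2 with children ['I0', 'D']
      internal I0 with children ['R', 'U', 'V', 'H']
        leaf 'R' → 'R'
        leaf 'U' → 'U'
        leaf 'V' → 'V'
        leaf 'H' → 'H'
      → '(R,U,V,H)'
      leaf 'D' → 'D'
    → '((R,U,V,H),D)'
    internal I1 with children ['F', 'X']
      leaf 'F' → 'F'
      leaf 'X' → 'X'
    → '(F,X)'
    leaf 'L' → 'L'
  → '(((R,U,V,H),D),(F,X),L)'
  internal I4 with children ['Q', 'E', 'T', 'S']
    leaf 'Q' → 'Q'
    leaf 'E' → 'E'
    leaf 'T' → 'T'
    leaf 'S' → 'S'
  → '(Q,E,T,S)'
→ '((((R,U,V,H),D),(F,X),L),(Q,E,T,S))'
Final: ((((R,U,V,H),D),(F,X),L),(Q,E,T,S));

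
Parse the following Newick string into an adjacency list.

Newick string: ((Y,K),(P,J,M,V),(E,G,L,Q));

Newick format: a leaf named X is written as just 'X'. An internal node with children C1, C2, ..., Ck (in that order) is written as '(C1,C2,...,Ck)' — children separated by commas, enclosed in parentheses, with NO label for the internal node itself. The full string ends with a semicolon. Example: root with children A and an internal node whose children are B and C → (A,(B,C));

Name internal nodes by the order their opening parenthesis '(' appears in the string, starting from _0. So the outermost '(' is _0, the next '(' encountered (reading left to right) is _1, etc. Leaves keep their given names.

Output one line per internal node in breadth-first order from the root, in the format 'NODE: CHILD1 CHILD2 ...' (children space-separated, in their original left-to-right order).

Input: ((Y,K),(P,J,M,V),(E,G,L,Q));
Scanning left-to-right, naming '(' by encounter order:
  pos 0: '(' -> open internal node _0 (depth 1)
  pos 1: '(' -> open internal node _1 (depth 2)
  pos 5: ')' -> close internal node _1 (now at depth 1)
  pos 7: '(' -> open internal node _2 (depth 2)
  pos 15: ')' -> close internal node _2 (now at depth 1)
  pos 17: '(' -> open internal node _3 (depth 2)
  pos 25: ')' -> close internal node _3 (now at depth 1)
  pos 26: ')' -> close internal node _0 (now at depth 0)
Total internal nodes: 4
BFS adjacency from root:
  _0: _1 _2 _3
  _1: Y K
  _2: P J M V
  _3: E G L Q

Answer: _0: _1 _2 _3
_1: Y K
_2: P J M V
_3: E G L Q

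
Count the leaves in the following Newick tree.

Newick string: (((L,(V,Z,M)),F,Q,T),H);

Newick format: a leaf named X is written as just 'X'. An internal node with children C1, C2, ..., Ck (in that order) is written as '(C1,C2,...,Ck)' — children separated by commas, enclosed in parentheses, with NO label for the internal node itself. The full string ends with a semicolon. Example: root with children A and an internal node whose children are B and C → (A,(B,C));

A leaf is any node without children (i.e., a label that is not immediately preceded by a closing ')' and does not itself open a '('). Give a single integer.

Newick: (((L,(V,Z,M)),F,Q,T),H);
Scan left-to-right; a leaf is any maximal label run not followed by '(':
  pos 3: leaf 'L' → count = 1
  pos 6: leaf 'V' → count = 2
  pos 8: leaf 'Z' → count = 3
  pos 10: leaf 'M' → count = 4
  pos 14: leaf 'F' → count = 5
  pos 16: leaf 'Q' → count = 6
  pos 18: leaf 'T' → count = 7
  pos 21: leaf 'H' → count = 8
Total leaves: 8

Answer: 8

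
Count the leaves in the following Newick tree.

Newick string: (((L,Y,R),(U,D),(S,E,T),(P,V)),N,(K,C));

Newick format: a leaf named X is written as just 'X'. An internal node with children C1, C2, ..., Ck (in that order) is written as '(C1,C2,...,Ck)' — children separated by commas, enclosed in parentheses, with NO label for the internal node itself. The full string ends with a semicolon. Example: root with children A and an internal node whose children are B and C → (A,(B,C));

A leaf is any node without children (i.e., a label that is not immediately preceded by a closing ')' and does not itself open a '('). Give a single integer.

Answer: 13

Derivation:
Newick: (((L,Y,R),(U,D),(S,E,T),(P,V)),N,(K,C));
Scan left-to-right; a leaf is any maximal label run not followed by '(':
  pos 3: leaf 'L' → count = 1
  pos 5: leaf 'Y' → count = 2
  pos 7: leaf 'R' → count = 3
  pos 11: leaf 'U' → count = 4
  pos 13: leaf 'D' → count = 5
  pos 17: leaf 'S' → count = 6
  pos 19: leaf 'E' → count = 7
  pos 21: leaf 'T' → count = 8
  pos 25: leaf 'P' → count = 9
  pos 27: leaf 'V' → count = 10
  pos 31: leaf 'N' → count = 11
  pos 34: leaf 'K' → count = 12
  pos 36: leaf 'C' → count = 13
Total leaves: 13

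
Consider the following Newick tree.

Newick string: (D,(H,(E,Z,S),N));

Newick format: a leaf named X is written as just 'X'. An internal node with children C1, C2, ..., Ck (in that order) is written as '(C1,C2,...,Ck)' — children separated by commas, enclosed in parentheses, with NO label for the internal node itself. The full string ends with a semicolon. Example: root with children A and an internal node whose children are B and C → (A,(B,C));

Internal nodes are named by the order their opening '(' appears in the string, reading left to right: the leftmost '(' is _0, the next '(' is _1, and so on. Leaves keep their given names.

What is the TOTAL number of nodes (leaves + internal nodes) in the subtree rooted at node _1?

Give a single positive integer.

Answer: 7

Derivation:
Newick: (D,(H,(E,Z,S),N));
Locate _1: it is the '(' at position 3 (the 2nd '(' reading left to right).
Query: subtree rooted at _1
_1: subtree_size = 1 + 6
  H: subtree_size = 1 + 0
  _2: subtree_size = 1 + 3
    E: subtree_size = 1 + 0
    Z: subtree_size = 1 + 0
    S: subtree_size = 1 + 0
  N: subtree_size = 1 + 0
Total subtree size of _1: 7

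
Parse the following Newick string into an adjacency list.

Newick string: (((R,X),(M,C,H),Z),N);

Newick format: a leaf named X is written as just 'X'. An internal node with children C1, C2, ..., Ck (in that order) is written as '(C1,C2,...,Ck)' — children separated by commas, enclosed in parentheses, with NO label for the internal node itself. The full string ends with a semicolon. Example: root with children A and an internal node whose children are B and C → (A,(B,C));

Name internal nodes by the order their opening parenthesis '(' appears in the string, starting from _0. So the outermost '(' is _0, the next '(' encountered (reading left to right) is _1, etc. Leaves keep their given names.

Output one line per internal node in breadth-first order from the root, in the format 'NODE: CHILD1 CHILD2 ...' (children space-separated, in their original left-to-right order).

Answer: _0: _1 N
_1: _2 _3 Z
_2: R X
_3: M C H

Derivation:
Input: (((R,X),(M,C,H),Z),N);
Scanning left-to-right, naming '(' by encounter order:
  pos 0: '(' -> open internal node _0 (depth 1)
  pos 1: '(' -> open internal node _1 (depth 2)
  pos 2: '(' -> open internal node _2 (depth 3)
  pos 6: ')' -> close internal node _2 (now at depth 2)
  pos 8: '(' -> open internal node _3 (depth 3)
  pos 14: ')' -> close internal node _3 (now at depth 2)
  pos 17: ')' -> close internal node _1 (now at depth 1)
  pos 20: ')' -> close internal node _0 (now at depth 0)
Total internal nodes: 4
BFS adjacency from root:
  _0: _1 N
  _1: _2 _3 Z
  _2: R X
  _3: M C H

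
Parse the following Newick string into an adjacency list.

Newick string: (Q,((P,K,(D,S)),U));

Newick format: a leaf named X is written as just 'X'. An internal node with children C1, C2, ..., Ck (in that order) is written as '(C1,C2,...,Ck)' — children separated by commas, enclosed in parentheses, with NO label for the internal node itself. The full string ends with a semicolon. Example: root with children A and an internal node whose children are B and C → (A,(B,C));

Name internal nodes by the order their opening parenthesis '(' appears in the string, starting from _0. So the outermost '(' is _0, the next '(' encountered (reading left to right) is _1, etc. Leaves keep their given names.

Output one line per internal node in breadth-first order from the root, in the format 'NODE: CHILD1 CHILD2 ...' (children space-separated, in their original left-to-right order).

Input: (Q,((P,K,(D,S)),U));
Scanning left-to-right, naming '(' by encounter order:
  pos 0: '(' -> open internal node _0 (depth 1)
  pos 3: '(' -> open internal node _1 (depth 2)
  pos 4: '(' -> open internal node _2 (depth 3)
  pos 9: '(' -> open internal node _3 (depth 4)
  pos 13: ')' -> close internal node _3 (now at depth 3)
  pos 14: ')' -> close internal node _2 (now at depth 2)
  pos 17: ')' -> close internal node _1 (now at depth 1)
  pos 18: ')' -> close internal node _0 (now at depth 0)
Total internal nodes: 4
BFS adjacency from root:
  _0: Q _1
  _1: _2 U
  _2: P K _3
  _3: D S

Answer: _0: Q _1
_1: _2 U
_2: P K _3
_3: D S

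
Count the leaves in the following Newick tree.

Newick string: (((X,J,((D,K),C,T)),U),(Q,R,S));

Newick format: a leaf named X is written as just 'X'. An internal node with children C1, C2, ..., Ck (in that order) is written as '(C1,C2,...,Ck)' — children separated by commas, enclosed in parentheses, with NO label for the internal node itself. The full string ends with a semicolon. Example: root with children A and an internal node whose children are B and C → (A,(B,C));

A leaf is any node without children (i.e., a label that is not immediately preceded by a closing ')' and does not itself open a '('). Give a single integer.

Newick: (((X,J,((D,K),C,T)),U),(Q,R,S));
Scan left-to-right; a leaf is any maximal label run not followed by '(':
  pos 3: leaf 'X' → count = 1
  pos 5: leaf 'J' → count = 2
  pos 9: leaf 'D' → count = 3
  pos 11: leaf 'K' → count = 4
  pos 14: leaf 'C' → count = 5
  pos 16: leaf 'T' → count = 6
  pos 20: leaf 'U' → count = 7
  pos 24: leaf 'Q' → count = 8
  pos 26: leaf 'R' → count = 9
  pos 28: leaf 'S' → count = 10
Total leaves: 10

Answer: 10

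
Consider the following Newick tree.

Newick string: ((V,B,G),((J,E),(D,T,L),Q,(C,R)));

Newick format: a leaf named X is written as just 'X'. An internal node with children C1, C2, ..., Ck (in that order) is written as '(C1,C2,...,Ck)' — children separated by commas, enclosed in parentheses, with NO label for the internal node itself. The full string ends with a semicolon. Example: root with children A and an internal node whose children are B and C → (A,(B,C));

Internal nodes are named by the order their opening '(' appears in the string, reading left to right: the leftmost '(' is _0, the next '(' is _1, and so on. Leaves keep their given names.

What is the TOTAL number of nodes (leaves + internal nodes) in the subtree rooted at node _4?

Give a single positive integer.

Newick: ((V,B,G),((J,E),(D,T,L),Q,(C,R)));
Locate _4: it is the '(' at position 16 (the 5th '(' reading left to right).
Query: subtree rooted at _4
_4: subtree_size = 1 + 3
  D: subtree_size = 1 + 0
  T: subtree_size = 1 + 0
  L: subtree_size = 1 + 0
Total subtree size of _4: 4

Answer: 4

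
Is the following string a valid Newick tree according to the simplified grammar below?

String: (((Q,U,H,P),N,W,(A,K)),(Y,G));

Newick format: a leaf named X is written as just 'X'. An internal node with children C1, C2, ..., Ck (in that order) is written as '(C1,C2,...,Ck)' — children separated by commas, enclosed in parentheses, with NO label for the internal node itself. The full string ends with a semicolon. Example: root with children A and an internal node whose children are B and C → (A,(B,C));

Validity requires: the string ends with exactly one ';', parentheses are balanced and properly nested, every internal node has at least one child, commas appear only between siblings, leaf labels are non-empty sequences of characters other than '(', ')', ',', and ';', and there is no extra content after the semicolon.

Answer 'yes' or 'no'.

Answer: yes

Derivation:
Input: (((Q,U,H,P),N,W,(A,K)),(Y,G));
Paren balance: 5 '(' vs 5 ')' OK
Ends with single ';': True
Full parse: OK
Valid: True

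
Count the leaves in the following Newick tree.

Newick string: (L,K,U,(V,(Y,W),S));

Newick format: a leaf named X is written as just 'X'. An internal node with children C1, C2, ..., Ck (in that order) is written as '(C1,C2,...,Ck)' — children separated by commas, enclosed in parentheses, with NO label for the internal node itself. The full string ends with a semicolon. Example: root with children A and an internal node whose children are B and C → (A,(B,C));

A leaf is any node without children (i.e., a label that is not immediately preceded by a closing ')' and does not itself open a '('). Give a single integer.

Answer: 7

Derivation:
Newick: (L,K,U,(V,(Y,W),S));
Scan left-to-right; a leaf is any maximal label run not followed by '(':
  pos 1: leaf 'L' → count = 1
  pos 3: leaf 'K' → count = 2
  pos 5: leaf 'U' → count = 3
  pos 8: leaf 'V' → count = 4
  pos 11: leaf 'Y' → count = 5
  pos 13: leaf 'W' → count = 6
  pos 16: leaf 'S' → count = 7
Total leaves: 7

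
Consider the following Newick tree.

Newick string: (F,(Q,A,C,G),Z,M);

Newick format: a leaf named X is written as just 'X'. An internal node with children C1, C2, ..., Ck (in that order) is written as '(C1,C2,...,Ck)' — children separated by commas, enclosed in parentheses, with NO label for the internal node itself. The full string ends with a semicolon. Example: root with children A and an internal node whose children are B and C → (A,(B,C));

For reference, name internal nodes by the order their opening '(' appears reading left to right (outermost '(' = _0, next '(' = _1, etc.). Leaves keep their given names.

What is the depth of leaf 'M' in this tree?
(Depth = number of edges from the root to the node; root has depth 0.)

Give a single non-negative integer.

Answer: 1

Derivation:
Newick: (F,(Q,A,C,G),Z,M);
Naming internals by '(' encounter order: outermost '(' = _0, next = _1, ...
Query node: M
Path from root: _0 -> M
Depth of M: 1 (number of edges from root)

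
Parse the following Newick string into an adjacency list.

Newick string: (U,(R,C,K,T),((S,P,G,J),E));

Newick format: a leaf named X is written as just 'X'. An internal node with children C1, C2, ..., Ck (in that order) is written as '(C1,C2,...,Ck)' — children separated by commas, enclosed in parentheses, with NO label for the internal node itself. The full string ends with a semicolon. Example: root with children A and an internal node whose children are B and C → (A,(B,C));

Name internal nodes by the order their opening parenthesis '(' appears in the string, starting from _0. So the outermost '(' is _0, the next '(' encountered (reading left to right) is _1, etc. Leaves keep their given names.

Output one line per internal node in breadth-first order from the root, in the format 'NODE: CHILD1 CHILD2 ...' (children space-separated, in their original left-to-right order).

Answer: _0: U _1 _2
_1: R C K T
_2: _3 E
_3: S P G J

Derivation:
Input: (U,(R,C,K,T),((S,P,G,J),E));
Scanning left-to-right, naming '(' by encounter order:
  pos 0: '(' -> open internal node _0 (depth 1)
  pos 3: '(' -> open internal node _1 (depth 2)
  pos 11: ')' -> close internal node _1 (now at depth 1)
  pos 13: '(' -> open internal node _2 (depth 2)
  pos 14: '(' -> open internal node _3 (depth 3)
  pos 22: ')' -> close internal node _3 (now at depth 2)
  pos 25: ')' -> close internal node _2 (now at depth 1)
  pos 26: ')' -> close internal node _0 (now at depth 0)
Total internal nodes: 4
BFS adjacency from root:
  _0: U _1 _2
  _1: R C K T
  _2: _3 E
  _3: S P G J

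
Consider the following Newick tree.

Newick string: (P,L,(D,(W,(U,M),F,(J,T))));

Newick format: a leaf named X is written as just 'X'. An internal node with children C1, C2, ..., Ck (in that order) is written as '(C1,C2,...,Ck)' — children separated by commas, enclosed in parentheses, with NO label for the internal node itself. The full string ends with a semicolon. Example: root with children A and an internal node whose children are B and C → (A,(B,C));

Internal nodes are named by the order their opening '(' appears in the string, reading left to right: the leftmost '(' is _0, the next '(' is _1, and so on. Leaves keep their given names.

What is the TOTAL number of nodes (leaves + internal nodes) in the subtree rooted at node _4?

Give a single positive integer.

Answer: 3

Derivation:
Newick: (P,L,(D,(W,(U,M),F,(J,T))));
Locate _4: it is the '(' at position 19 (the 5th '(' reading left to right).
Query: subtree rooted at _4
_4: subtree_size = 1 + 2
  J: subtree_size = 1 + 0
  T: subtree_size = 1 + 0
Total subtree size of _4: 3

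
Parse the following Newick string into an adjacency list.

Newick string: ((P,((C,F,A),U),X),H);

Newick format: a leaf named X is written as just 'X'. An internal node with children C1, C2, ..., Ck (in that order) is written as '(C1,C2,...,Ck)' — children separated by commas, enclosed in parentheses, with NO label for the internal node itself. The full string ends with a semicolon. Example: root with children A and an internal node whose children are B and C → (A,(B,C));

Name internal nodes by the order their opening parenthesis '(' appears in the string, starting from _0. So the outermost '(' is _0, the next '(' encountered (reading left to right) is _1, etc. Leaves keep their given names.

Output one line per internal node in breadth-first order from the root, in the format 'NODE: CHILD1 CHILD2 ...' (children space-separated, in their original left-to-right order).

Input: ((P,((C,F,A),U),X),H);
Scanning left-to-right, naming '(' by encounter order:
  pos 0: '(' -> open internal node _0 (depth 1)
  pos 1: '(' -> open internal node _1 (depth 2)
  pos 4: '(' -> open internal node _2 (depth 3)
  pos 5: '(' -> open internal node _3 (depth 4)
  pos 11: ')' -> close internal node _3 (now at depth 3)
  pos 14: ')' -> close internal node _2 (now at depth 2)
  pos 17: ')' -> close internal node _1 (now at depth 1)
  pos 20: ')' -> close internal node _0 (now at depth 0)
Total internal nodes: 4
BFS adjacency from root:
  _0: _1 H
  _1: P _2 X
  _2: _3 U
  _3: C F A

Answer: _0: _1 H
_1: P _2 X
_2: _3 U
_3: C F A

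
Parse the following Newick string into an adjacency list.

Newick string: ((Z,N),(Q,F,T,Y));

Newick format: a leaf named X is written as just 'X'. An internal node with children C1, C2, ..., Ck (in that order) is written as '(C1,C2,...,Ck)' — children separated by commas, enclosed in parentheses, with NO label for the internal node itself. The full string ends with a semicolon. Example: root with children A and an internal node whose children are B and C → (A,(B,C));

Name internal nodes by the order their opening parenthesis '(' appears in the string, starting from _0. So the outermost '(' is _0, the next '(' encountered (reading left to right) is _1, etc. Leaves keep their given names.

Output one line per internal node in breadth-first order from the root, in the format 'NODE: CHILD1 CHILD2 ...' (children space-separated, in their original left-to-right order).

Input: ((Z,N),(Q,F,T,Y));
Scanning left-to-right, naming '(' by encounter order:
  pos 0: '(' -> open internal node _0 (depth 1)
  pos 1: '(' -> open internal node _1 (depth 2)
  pos 5: ')' -> close internal node _1 (now at depth 1)
  pos 7: '(' -> open internal node _2 (depth 2)
  pos 15: ')' -> close internal node _2 (now at depth 1)
  pos 16: ')' -> close internal node _0 (now at depth 0)
Total internal nodes: 3
BFS adjacency from root:
  _0: _1 _2
  _1: Z N
  _2: Q F T Y

Answer: _0: _1 _2
_1: Z N
_2: Q F T Y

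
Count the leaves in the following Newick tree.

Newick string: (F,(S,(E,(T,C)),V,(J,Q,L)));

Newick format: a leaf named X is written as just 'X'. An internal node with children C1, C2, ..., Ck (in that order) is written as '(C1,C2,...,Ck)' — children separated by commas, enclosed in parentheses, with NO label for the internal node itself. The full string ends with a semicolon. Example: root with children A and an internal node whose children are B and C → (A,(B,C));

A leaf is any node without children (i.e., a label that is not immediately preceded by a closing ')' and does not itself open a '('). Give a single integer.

Answer: 9

Derivation:
Newick: (F,(S,(E,(T,C)),V,(J,Q,L)));
Scan left-to-right; a leaf is any maximal label run not followed by '(':
  pos 1: leaf 'F' → count = 1
  pos 4: leaf 'S' → count = 2
  pos 7: leaf 'E' → count = 3
  pos 10: leaf 'T' → count = 4
  pos 12: leaf 'C' → count = 5
  pos 16: leaf 'V' → count = 6
  pos 19: leaf 'J' → count = 7
  pos 21: leaf 'Q' → count = 8
  pos 23: leaf 'L' → count = 9
Total leaves: 9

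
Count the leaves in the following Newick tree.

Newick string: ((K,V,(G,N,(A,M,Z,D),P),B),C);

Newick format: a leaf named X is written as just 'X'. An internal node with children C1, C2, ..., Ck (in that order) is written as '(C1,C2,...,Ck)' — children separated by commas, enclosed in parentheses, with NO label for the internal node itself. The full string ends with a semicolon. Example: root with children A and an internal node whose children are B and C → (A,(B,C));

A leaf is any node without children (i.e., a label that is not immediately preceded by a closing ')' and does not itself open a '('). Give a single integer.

Newick: ((K,V,(G,N,(A,M,Z,D),P),B),C);
Scan left-to-right; a leaf is any maximal label run not followed by '(':
  pos 2: leaf 'K' → count = 1
  pos 4: leaf 'V' → count = 2
  pos 7: leaf 'G' → count = 3
  pos 9: leaf 'N' → count = 4
  pos 12: leaf 'A' → count = 5
  pos 14: leaf 'M' → count = 6
  pos 16: leaf 'Z' → count = 7
  pos 18: leaf 'D' → count = 8
  pos 21: leaf 'P' → count = 9
  pos 24: leaf 'B' → count = 10
  pos 27: leaf 'C' → count = 11
Total leaves: 11

Answer: 11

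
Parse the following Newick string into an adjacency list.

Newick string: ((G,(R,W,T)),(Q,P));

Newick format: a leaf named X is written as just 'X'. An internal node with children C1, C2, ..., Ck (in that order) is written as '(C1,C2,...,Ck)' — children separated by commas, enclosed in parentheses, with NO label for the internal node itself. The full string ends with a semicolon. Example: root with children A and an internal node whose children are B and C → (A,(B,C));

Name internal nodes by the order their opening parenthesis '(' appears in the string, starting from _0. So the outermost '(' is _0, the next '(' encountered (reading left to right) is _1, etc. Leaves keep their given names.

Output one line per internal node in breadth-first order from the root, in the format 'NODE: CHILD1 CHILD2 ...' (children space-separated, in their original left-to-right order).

Input: ((G,(R,W,T)),(Q,P));
Scanning left-to-right, naming '(' by encounter order:
  pos 0: '(' -> open internal node _0 (depth 1)
  pos 1: '(' -> open internal node _1 (depth 2)
  pos 4: '(' -> open internal node _2 (depth 3)
  pos 10: ')' -> close internal node _2 (now at depth 2)
  pos 11: ')' -> close internal node _1 (now at depth 1)
  pos 13: '(' -> open internal node _3 (depth 2)
  pos 17: ')' -> close internal node _3 (now at depth 1)
  pos 18: ')' -> close internal node _0 (now at depth 0)
Total internal nodes: 4
BFS adjacency from root:
  _0: _1 _3
  _1: G _2
  _3: Q P
  _2: R W T

Answer: _0: _1 _3
_1: G _2
_3: Q P
_2: R W T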